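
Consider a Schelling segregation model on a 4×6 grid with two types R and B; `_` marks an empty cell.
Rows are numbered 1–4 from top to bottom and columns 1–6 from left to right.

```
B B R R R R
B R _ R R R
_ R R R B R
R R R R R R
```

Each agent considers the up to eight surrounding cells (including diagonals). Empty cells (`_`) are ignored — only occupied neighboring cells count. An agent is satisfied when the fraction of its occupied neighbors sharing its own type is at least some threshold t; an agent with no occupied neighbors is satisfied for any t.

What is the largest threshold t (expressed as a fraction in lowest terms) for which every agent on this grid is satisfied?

0/1

(1,1)B 2/3
(1,2)B 2/4
(1,3)R 3/4
(1,4)R 4/4
(1,5)R 5/5
(1,6)R 3/3
(2,1)B 2/4
(2,2)R 3/6
(2,4)R 6/7
(2,5)R 7/8
(2,6)R 4/5
(3,2)R 5/6
(3,3)R 7/7
(3,4)R 6/7
(3,5)B 0/8
(3,6)R 4/5
(4,1)R 2/2
(4,2)R 4/4
(4,3)R 5/5
(4,4)R 4/5
(4,5)R 4/5
(4,6)R 2/3
The smallest same-type fraction is 0/8 at (3,5), which reduces to 0/1. Any threshold above that leaves this agent unsatisfied.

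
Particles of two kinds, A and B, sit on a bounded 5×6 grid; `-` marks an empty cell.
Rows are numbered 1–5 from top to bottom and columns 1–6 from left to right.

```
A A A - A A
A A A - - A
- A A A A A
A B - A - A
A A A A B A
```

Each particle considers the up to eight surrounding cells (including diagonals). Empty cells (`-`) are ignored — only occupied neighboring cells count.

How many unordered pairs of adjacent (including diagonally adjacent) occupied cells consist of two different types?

Scan each occupied cell's neighbors to the right and below (and the two forward diagonals) so each pair is counted once.
Row 1: A(1,1)–A(1,2)= A(1,1)–A(2,1)= A(1,1)–A(2,2)= A(1,2)–A(1,3)= A(1,2)–A(2,2)= A(1,2)–A(2,3)= A(1,2)–A(2,1)= A(1,3)–A(2,3)= A(1,3)–A(2,2)= A(1,5)–A(1,6)= A(1,5)–A(2,6)= A(1,6)–A(2,6)=  → 0/12 unlike.
Row 2: A(2,1)–A(2,2)= A(2,1)–A(3,2)= A(2,2)–A(2,3)= A(2,2)–A(3,2)= A(2,2)–A(3,3)= A(2,3)–A(3,3)= A(2,3)–A(3,4)= A(2,3)–A(3,2)= A(2,6)–A(3,6)= A(2,6)–A(3,5)=  → 0/10 unlike.
Row 3: A(3,2)–A(3,3)= A(3,2)–B(4,2)≠ A(3,2)–A(4,1)= A(3,3)–A(3,4)= A(3,3)–A(4,4)= A(3,3)–B(4,2)≠ A(3,4)–A(3,5)= A(3,4)–A(4,4)= A(3,5)–A(3,6)= A(3,5)–A(4,6)= A(3,5)–A(4,4)= A(3,6)–A(4,6)=  → 2/12 unlike.
Row 4: A(4,1)–B(4,2)≠ A(4,1)–A(5,1)= A(4,1)–A(5,2)= B(4,2)–A(5,2)≠ B(4,2)–A(5,3)≠ B(4,2)–A(5,1)≠ A(4,4)–A(5,4)= A(4,4)–B(5,5)≠ A(4,4)–A(5,3)= A(4,6)–A(5,6)= A(4,6)–B(5,5)≠  → 6/11 unlike.
Row 5: A(5,1)–A(5,2)= A(5,2)–A(5,3)= A(5,3)–A(5,4)= A(5,4)–B(5,5)≠ B(5,5)–A(5,6)≠  → 2/5 unlike.
Total adjacent occupied pairs: 50; unlike-type pairs: 10.

10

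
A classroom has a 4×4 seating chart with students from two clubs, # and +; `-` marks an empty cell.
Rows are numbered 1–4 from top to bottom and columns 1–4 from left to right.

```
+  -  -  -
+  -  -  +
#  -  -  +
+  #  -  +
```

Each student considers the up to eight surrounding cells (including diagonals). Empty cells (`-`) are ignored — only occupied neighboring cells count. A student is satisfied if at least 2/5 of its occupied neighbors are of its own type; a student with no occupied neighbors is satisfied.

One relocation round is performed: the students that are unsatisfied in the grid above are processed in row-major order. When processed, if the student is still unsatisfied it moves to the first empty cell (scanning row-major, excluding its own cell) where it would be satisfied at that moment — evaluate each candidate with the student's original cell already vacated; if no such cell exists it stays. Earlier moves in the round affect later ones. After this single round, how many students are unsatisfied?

Initially unsatisfied (in order): (3,1), (4,1).
  (3,1): no empty cell satisfies it; stays.
  (4,1) → (1,2).
Resulting grid:
+ + - -
+ - - +
# - - +
- # - +
All satisfied now.

0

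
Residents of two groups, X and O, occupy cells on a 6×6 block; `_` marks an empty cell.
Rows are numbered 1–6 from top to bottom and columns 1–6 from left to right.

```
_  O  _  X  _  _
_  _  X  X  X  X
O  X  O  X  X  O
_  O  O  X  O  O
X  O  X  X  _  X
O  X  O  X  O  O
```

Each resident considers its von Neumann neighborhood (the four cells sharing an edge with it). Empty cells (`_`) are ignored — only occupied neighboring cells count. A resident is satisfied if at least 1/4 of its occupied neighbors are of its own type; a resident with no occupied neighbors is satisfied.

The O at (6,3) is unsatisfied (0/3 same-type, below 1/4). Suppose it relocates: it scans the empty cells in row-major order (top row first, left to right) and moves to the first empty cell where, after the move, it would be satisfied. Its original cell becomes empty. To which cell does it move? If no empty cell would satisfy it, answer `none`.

(1,1)

Vacating (6,3). Empty cells in order:
  (1,1): 1/1 same-type → satisfied — stop here.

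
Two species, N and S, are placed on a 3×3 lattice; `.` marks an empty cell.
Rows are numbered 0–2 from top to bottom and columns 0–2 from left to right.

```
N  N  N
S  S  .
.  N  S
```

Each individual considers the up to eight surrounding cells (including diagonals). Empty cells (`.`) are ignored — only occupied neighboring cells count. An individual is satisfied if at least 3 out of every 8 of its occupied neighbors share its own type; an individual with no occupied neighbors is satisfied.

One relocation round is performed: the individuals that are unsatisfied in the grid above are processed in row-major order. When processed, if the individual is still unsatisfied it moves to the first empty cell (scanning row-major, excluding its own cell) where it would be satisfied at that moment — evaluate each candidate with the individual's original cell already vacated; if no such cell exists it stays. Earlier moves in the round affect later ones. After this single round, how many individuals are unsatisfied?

Initially unsatisfied (in order): (0,0), (1,0), (1,1), (2,1).
  (0,0) → (1,2).
  (1,0) → (0,0).
  (1,1): no empty cell satisfies it; stays.
  (2,1): no empty cell satisfies it; stays.
Resulting grid:
S N N
. S N
. N S
Unsatisfied now: (1,1), (2,1), (2,2).

3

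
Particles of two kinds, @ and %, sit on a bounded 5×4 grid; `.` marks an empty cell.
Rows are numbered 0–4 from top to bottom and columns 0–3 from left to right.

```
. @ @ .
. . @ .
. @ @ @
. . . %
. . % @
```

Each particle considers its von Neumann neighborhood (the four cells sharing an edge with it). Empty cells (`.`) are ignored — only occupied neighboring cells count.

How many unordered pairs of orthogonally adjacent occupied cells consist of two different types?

3

Scan each occupied cell's neighbors to the right and below so each pair is counted once.
Row 0: @(0,1)–@(0,2)= @(0,2)–@(1,2)=  → 0/2 unlike.
Row 1: @(1,2)–@(2,2)=  → 0/1 unlike.
Row 2: @(2,1)–@(2,2)= @(2,2)–@(2,3)= @(2,3)–%(3,3)≠  → 1/3 unlike.
Row 3: %(3,3)–@(4,3)≠  → 1/1 unlike.
Row 4: %(4,2)–@(4,3)≠  → 1/1 unlike.
Total adjacent occupied pairs: 8; unlike-type pairs: 3.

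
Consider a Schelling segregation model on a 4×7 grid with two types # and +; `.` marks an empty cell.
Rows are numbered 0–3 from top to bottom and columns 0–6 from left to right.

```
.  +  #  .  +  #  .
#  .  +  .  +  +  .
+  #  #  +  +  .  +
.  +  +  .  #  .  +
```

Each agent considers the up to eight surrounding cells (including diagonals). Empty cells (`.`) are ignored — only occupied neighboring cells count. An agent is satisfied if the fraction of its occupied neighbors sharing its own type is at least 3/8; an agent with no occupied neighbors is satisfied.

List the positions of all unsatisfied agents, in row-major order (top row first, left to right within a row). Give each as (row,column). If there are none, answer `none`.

(0,1), (0,2), (0,5), (1,0), (2,0), (2,1), (2,2), (3,4)

(0,1)+ 1/3 ✗
(0,2)# 0/2 ✗
(0,4)+ 2/3 ✓
(0,5)# 0/3 ✗
(1,0)# 1/3 ✗
(1,2)+ 2/5 ✓
(1,4)+ 4/5 ✓
(1,5)+ 4/5 ✓
(2,0)+ 1/3 ✗
(2,1)# 2/6 ✗
(2,2)# 1/5 ✗
(2,3)+ 4/6 ✓
(2,4)+ 3/4 ✓
(2,6)+ 2/2 ✓
(3,1)+ 2/4 ✓
(3,2)+ 2/4 ✓
(3,4)# 0/2 ✗
(3,6)+ 1/1 ✓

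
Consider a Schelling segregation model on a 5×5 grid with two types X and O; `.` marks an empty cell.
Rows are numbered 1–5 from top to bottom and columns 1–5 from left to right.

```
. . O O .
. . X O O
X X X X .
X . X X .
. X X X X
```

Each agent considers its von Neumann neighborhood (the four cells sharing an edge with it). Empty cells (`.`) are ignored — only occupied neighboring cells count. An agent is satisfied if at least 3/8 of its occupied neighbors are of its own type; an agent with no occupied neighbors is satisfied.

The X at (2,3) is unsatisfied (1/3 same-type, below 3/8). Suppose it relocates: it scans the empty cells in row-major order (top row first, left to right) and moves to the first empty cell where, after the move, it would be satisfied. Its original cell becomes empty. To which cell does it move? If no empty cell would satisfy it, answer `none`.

Vacating (2,3). Empty cells in order:
  (1,1): 0/0 same-type → satisfied — stop here.

(1,1)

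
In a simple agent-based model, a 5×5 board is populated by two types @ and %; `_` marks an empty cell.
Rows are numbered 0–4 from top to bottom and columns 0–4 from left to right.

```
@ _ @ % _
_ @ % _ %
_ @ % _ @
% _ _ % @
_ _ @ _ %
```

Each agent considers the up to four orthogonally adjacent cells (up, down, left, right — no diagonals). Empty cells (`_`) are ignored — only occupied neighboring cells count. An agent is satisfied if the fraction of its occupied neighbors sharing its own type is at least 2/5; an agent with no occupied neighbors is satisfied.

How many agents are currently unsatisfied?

7

Row 0: (0,0)@ 0/0 satisfied · (0,2)@ 0/2 not · (0,3)% 0/1 not
Row 1: (1,1)@ 1/2 satisfied · (1,2)% 1/3 not · (1,4)% 0/1 not
Row 2: (2,1)@ 1/2 satisfied · (2,2)% 1/2 satisfied · (2,4)@ 1/2 satisfied
Row 3: (3,0)% 0/0 satisfied · (3,3)% 0/1 not · (3,4)@ 1/3 not
Row 4: (4,2)@ 0/0 satisfied · (4,4)% 0/1 not
Unsatisfied: (0,2), (0,3), (1,2), (1,4), (3,3), (3,4), (4,4) — 7 in total.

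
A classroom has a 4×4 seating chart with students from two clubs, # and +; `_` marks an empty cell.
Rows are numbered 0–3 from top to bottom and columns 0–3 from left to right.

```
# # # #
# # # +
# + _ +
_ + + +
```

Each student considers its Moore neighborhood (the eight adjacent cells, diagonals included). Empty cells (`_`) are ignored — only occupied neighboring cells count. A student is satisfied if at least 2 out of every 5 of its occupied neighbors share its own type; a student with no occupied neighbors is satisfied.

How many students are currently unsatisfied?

2

(0,0)# 3/3 satisfied
(0,1)# 5/5 satisfied
(0,2)# 4/5 satisfied
(0,3)# 2/3 satisfied
(1,0)# 4/5 satisfied
(1,1)# 6/7 satisfied
(1,2)# 4/7 satisfied
(1,3)+ 1/4 not
(2,0)# 2/4 satisfied
(2,1)+ 2/6 not
(2,3)+ 3/4 satisfied
(3,1)+ 2/3 satisfied
(3,2)+ 4/4 satisfied
(3,3)+ 2/2 satisfied
Unsatisfied: (1,3), (2,1) — 2 in total.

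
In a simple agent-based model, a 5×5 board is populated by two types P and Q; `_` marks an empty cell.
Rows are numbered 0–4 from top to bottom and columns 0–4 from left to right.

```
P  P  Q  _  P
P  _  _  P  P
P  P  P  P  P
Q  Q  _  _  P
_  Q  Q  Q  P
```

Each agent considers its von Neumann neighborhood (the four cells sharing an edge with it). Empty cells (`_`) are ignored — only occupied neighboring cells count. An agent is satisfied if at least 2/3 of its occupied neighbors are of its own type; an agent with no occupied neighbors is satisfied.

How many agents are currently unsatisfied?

Row 0: (0,0)P 2/2 satisfied · (0,1)P 1/2 not · (0,2)Q 0/1 not · (0,4)P 1/1 satisfied
Row 1: (1,0)P 2/2 satisfied · (1,3)P 2/2 satisfied · (1,4)P 3/3 satisfied
Row 2: (2,0)P 2/3 satisfied · (2,1)P 2/3 satisfied · (2,2)P 2/2 satisfied · (2,3)P 3/3 satisfied · (2,4)P 3/3 satisfied
Row 3: (3,0)Q 1/2 not · (3,1)Q 2/3 satisfied · (3,4)P 2/2 satisfied
Row 4: (4,1)Q 2/2 satisfied · (4,2)Q 2/2 satisfied · (4,3)Q 1/2 not · (4,4)P 1/2 not
Unsatisfied: (0,1), (0,2), (3,0), (4,3), (4,4) — 5 in total.

5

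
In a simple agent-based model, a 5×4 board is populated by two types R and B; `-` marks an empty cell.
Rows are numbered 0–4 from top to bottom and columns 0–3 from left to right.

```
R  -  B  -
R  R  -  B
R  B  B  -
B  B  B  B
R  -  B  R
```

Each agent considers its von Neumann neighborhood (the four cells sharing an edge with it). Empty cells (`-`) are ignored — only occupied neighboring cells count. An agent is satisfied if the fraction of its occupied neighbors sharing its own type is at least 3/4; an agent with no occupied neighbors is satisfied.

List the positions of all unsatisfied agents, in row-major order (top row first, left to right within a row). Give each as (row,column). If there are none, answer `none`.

(1,1), (2,0), (2,1), (3,0), (3,3), (4,0), (4,2), (4,3)

(0,0)R 1/1 satisfied
(0,2)B 0/0 satisfied
(1,0)R 3/3 satisfied
(1,1)R 1/2 not
(1,3)B 0/0 satisfied
(2,0)R 1/3 not
(2,1)B 2/4 not
(2,2)B 2/2 satisfied
(3,0)B 1/3 not
(3,1)B 3/3 satisfied
(3,2)B 4/4 satisfied
(3,3)B 1/2 not
(4,0)R 0/1 not
(4,2)B 1/2 not
(4,3)R 0/2 not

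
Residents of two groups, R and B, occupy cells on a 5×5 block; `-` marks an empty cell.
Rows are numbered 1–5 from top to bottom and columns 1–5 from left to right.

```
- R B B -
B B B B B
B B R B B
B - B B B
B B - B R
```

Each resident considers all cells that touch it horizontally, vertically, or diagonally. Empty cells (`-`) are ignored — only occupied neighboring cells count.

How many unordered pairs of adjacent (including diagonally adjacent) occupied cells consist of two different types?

Scan each occupied cell's neighbors to the right and below (and the two forward diagonals) so each pair is counted once.
From row 1: 4 unlike of 11 pairs (running 4/11).
From row 2: 3 unlike of 17 pairs (running 7/28).
From row 3: 4 unlike of 14 pairs (running 11/42).
From row 4: 2 unlike of 10 pairs (running 13/52).
From row 5: 1 unlike of 2 pairs (running 14/54).
Total adjacent occupied pairs: 54; unlike-type pairs: 14.

14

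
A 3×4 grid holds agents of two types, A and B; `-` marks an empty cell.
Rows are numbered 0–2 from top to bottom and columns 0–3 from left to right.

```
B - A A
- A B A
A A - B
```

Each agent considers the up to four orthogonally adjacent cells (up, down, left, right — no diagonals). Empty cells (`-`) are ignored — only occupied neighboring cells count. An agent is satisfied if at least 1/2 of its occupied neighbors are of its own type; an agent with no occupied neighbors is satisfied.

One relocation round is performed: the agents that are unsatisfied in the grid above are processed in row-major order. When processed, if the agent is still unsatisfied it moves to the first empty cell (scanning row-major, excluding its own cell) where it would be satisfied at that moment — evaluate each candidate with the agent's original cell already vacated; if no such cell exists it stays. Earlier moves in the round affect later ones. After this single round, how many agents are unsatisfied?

0

Initially unsatisfied (in order): (1,2), (1,3), (2,3).
  (1,2) → (2,2).
  (1,3): now satisfied by earlier moves; stays.
  (2,3): now satisfied by earlier moves; stays.
Resulting grid:
B - A A
- A - A
A A B B
All satisfied now.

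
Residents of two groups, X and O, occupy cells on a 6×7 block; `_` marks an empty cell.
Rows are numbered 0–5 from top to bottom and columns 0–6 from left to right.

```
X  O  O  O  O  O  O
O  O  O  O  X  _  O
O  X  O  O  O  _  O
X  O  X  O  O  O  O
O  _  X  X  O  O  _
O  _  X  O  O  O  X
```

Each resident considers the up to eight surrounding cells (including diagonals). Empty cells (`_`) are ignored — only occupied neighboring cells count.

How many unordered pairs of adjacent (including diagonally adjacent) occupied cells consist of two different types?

33

Scan each occupied cell's neighbors to the right and below (and the two forward diagonals) so each pair is counted once.
From row 0: 6 unlike of 22 pairs (running 6/22).
From row 1: 6 unlike of 18 pairs (running 12/40).
From row 2: 6 unlike of 20 pairs (running 18/60).
From row 3: 8 unlike of 20 pairs (running 26/80).
From row 4: 5 unlike of 15 pairs (running 31/95).
From row 5: 2 unlike of 4 pairs (running 33/99).
Total adjacent occupied pairs: 99; unlike-type pairs: 33.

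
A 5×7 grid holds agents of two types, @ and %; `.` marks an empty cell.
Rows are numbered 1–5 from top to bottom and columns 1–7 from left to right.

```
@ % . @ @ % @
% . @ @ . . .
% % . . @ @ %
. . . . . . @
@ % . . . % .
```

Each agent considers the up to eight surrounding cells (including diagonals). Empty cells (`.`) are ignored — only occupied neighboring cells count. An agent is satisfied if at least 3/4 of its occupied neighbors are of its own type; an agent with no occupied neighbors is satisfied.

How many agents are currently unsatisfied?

Row 1: (1,1)@ 0/2 not · (1,2)% 1/3 not · (1,4)@ 3/3 satisfied · (1,5)@ 2/3 not · (1,6)% 0/2 not · (1,7)@ 0/1 not
Row 2: (2,1)% 3/4 satisfied · (2,3)@ 2/4 not · (2,4)@ 4/4 satisfied
Row 3: (3,1)% 2/2 satisfied · (3,2)% 2/3 not · (3,5)@ 2/2 satisfied · (3,6)@ 2/3 not · (3,7)% 0/2 not
Row 4: (4,7)@ 1/3 not
Row 5: (5,1)@ 0/1 not · (5,2)% 0/1 not · (5,6)% 0/1 not
Unsatisfied: (1,1), (1,2), (1,5), (1,6), (1,7), (2,3), (3,2), (3,6), (3,7), (4,7), (5,1), (5,2), (5,6) — 13 in total.

13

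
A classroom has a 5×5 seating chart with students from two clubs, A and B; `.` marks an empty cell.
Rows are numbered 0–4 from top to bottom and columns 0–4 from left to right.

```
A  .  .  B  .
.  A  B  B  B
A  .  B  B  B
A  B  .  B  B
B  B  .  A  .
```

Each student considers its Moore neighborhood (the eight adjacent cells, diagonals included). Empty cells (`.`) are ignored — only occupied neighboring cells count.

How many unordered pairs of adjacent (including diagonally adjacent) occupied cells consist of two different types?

8

Scan each occupied cell's neighbors to the right and below (and the two forward diagonals) so each pair is counted once.
From row 0: 0 unlike of 4 pairs (running 0/4).
From row 1: 2 unlike of 12 pairs (running 2/16).
From row 2: 1 unlike of 10 pairs (running 3/26).
From row 3: 5 unlike of 8 pairs (running 8/34).
From row 4: 0 unlike of 1 pairs (running 8/35).
Total adjacent occupied pairs: 35; unlike-type pairs: 8.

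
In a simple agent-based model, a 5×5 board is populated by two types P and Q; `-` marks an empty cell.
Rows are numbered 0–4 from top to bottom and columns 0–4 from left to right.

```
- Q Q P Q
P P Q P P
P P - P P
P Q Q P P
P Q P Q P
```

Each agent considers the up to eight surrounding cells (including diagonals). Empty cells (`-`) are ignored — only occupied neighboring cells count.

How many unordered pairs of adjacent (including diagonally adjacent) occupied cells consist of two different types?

29

Scan each occupied cell's neighbors to the right and below (and the two forward diagonals) so each pair is counted once.
From row 0: 9 unlike of 14 pairs (running 9/14).
From row 1: 4 unlike of 14 pairs (running 13/28).
From row 2: 4 unlike of 12 pairs (running 17/40).
From row 3: 8 unlike of 17 pairs (running 25/57).
From row 4: 4 unlike of 4 pairs (running 29/61).
Total adjacent occupied pairs: 61; unlike-type pairs: 29.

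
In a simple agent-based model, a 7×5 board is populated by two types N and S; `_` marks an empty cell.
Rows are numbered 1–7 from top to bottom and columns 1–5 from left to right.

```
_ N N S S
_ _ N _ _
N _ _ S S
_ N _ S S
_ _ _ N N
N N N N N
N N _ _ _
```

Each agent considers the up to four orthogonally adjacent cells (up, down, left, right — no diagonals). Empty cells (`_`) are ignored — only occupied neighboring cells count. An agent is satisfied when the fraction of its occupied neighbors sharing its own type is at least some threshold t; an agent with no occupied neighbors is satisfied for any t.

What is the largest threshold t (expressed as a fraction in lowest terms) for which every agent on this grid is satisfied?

1/2

Row 1: (1,2)N 1/1 · (1,3)N 2/3 · (1,4)S 1/2 · (1,5)S 1/1
Row 2: (2,3)N 1/1
Row 3: (3,1)N — no occupied neighbors · (3,4)S 2/2 · (3,5)S 2/2
Row 4: (4,2)N — no occupied neighbors · (4,4)S 2/3 · (4,5)S 2/3
Row 5: (5,4)N 2/3 · (5,5)N 2/3
Row 6: (6,1)N 2/2 · (6,2)N 3/3 · (6,3)N 2/2 · (6,4)N 3/3 · (6,5)N 2/2
Row 7: (7,1)N 2/2 · (7,2)N 2/2
The smallest same-type fraction is 1/2 at (1,4), which reduces to 1/2. Any threshold above that leaves this agent unsatisfied.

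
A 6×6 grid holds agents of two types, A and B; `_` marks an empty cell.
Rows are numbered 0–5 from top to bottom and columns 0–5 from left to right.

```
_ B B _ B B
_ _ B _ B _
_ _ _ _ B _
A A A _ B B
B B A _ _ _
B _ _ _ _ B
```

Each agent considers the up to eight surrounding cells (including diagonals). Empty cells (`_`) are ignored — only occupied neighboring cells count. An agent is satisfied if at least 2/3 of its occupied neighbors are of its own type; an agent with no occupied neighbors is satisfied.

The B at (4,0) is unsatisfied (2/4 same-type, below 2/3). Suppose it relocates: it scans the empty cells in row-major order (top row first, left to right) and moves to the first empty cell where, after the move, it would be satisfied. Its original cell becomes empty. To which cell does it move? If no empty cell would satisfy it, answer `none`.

Vacating (4,0). Empty cells in order:
  (0,0): 1/1 same-type → satisfied — stop here.

(0,0)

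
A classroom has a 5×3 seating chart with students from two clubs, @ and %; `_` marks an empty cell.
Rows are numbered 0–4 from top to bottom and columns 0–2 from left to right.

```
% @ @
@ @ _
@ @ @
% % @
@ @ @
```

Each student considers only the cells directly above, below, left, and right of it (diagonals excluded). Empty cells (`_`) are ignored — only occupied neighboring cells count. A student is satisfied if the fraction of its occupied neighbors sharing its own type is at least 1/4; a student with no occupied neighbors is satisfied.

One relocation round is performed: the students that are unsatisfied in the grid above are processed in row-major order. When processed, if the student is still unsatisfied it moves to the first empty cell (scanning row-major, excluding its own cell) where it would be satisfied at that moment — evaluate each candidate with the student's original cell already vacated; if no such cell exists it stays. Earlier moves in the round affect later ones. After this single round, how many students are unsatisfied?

Initially unsatisfied (in order): (0,0).
  (0,0): no empty cell satisfies it; stays.
Resulting grid:
% @ @
@ @ _
@ @ @
% % @
@ @ @
Unsatisfied now: (0,0).

1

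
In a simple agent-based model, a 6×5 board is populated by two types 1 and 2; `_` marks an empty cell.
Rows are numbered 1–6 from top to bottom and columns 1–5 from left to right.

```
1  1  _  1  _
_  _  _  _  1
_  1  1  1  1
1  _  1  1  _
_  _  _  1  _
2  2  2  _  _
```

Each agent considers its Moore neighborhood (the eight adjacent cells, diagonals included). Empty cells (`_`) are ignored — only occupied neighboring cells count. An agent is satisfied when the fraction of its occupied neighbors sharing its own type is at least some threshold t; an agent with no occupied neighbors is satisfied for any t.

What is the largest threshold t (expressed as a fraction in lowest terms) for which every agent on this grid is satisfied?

Row 1: (1,1)1 1/1 · (1,2)1 1/1 · (1,4)1 1/1
Row 2: (2,5)1 3/3
Row 3: (3,2)1 3/3 · (3,3)1 4/4 · (3,4)1 5/5 · (3,5)1 3/3
Row 4: (4,1)1 1/1 · (4,3)1 5/5 · (4,4)1 5/5
Row 5: (5,4)1 2/3
Row 6: (6,1)2 1/1 · (6,2)2 2/2 · (6,3)2 1/2
The smallest same-type fraction is 1/2 at (6,3), which reduces to 1/2. Any threshold above that leaves this agent unsatisfied.

1/2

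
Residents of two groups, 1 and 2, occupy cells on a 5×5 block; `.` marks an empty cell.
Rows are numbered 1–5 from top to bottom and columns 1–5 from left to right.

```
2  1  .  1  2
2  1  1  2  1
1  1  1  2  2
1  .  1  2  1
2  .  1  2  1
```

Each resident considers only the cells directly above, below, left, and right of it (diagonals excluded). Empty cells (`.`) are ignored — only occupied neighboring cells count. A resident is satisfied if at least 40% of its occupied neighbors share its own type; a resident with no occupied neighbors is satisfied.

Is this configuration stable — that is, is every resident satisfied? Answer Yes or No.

(1,1)2 1/2 ok
(1,2)1 1/2 ok
(1,4)1 0/2 unhappy
(1,5)2 0/2 unhappy
(2,1)2 1/3 unhappy
(2,2)1 3/4 ok
(2,3)1 2/3 ok
(2,4)2 1/4 unhappy
(2,5)1 0/3 unhappy
(3,1)1 2/3 ok
(3,2)1 3/3 ok
(3,3)1 3/4 ok
(3,4)2 3/4 ok
(3,5)2 1/3 unhappy
(4,1)1 1/2 ok
(4,3)1 2/3 ok
(4,4)2 2/4 ok
(4,5)1 1/3 unhappy
(5,1)2 0/1 unhappy
(5,3)1 1/2 ok
(5,4)2 1/3 unhappy
(5,5)1 1/2 ok
For instance (1,4) has only 0/2 same-type neighbors, below 2/5.

No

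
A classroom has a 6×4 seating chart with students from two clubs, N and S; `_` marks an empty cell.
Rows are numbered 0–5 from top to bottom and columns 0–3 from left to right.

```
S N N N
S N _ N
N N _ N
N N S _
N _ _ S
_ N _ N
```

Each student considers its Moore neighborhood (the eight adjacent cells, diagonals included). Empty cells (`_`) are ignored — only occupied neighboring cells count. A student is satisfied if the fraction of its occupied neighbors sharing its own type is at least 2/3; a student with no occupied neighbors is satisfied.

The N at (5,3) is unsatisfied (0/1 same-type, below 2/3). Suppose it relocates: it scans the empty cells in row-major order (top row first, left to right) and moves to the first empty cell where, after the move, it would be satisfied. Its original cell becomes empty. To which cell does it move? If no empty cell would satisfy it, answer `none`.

(1,2)

Vacating (5,3). Empty cells in order:
  (1,2): 7/7 same-type → satisfied — stop here.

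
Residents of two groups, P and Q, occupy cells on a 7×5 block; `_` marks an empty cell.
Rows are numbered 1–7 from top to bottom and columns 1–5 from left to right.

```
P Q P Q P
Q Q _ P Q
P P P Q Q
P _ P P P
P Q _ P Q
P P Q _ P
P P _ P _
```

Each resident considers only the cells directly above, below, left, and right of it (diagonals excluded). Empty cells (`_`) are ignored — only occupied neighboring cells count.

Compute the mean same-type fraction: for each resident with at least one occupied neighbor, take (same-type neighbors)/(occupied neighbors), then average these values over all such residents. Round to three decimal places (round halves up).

0.440

(1,1)P 0/2
(1,2)Q 1/3
(1,3)P 0/2
(1,4)Q 0/3
(1,5)P 0/2
(2,1)Q 1/3
(2,2)Q 2/3
(2,4)P 0/3
(2,5)Q 1/3
(3,1)P 2/3
(3,2)P 2/3
(3,3)P 2/3
(3,4)Q 1/4
(3,5)Q 2/3
(4,1)P 2/2
(4,3)P 2/2
(4,4)P 3/4
(4,5)P 1/3
(5,1)P 2/3
(5,2)Q 0/2
(5,4)P 1/2
(5,5)Q 0/3
(6,1)P 3/3
(6,2)P 2/4
(6,3)Q 0/1
(6,5)P 0/1
(7,1)P 2/2
(7,2)P 2/2
(7,4)P — no occupied neighbors
Sum over 28 residents: 0/2 + 1/3 + 0/2 + 0/3 + 0/2 + 1/3 + 2/3 + 0/3 + 1/3 + 2/3 + 2/3 + 2/3 + 1/4 + 2/3 + 2/2 + 2/2 + 3/4 + 1/3 + 2/3 + 0/2 + 1/2 + 0/3 + 3/3 + 2/4 + 0/1 + 0/1 + 2/2 + 2/2 = 37/3; mean = 37/3 ÷ 28 = 37/84 = 0.440476… → 0.440.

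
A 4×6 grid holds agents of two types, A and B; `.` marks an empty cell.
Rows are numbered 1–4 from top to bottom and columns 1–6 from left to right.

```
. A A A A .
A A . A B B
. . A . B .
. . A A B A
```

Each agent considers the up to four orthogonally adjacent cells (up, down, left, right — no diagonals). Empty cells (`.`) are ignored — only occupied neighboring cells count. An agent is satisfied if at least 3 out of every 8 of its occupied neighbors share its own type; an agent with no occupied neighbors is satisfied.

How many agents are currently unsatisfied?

2

(1,2)A 2/2 ✓
(1,3)A 2/2 ✓
(1,4)A 3/3 ✓
(1,5)A 1/2 ✓
(2,1)A 1/1 ✓
(2,2)A 2/2 ✓
(2,4)A 1/2 ✓
(2,5)B 2/4 ✓
(2,6)B 1/1 ✓
(3,3)A 1/1 ✓
(3,5)B 2/2 ✓
(4,3)A 2/2 ✓
(4,4)A 1/2 ✓
(4,5)B 1/3 ✗
(4,6)A 0/1 ✗
Unsatisfied: (4,5), (4,6) — 2 in total.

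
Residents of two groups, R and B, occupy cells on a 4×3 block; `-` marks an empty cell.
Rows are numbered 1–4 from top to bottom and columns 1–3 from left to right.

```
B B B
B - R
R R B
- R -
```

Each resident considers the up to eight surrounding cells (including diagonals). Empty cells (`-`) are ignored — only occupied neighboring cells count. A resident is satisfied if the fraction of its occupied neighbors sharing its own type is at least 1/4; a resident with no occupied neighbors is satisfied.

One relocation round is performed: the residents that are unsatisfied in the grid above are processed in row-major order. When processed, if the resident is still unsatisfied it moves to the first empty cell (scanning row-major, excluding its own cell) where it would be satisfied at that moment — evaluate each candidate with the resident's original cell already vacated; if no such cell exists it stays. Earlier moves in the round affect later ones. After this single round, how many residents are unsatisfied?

0

Initially unsatisfied (in order): (3,3).
  (3,3) → (2,2).
Resulting grid:
B B B
B B R
R R -
- R -
All satisfied now.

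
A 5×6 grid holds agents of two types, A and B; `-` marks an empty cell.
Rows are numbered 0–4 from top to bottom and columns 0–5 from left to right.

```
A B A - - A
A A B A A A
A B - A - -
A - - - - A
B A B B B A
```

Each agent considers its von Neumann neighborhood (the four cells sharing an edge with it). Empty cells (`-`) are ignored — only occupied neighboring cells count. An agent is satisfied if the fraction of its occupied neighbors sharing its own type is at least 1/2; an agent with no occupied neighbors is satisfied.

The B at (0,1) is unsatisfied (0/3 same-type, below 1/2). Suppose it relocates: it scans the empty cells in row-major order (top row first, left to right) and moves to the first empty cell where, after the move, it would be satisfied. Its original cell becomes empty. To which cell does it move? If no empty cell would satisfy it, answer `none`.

(2,2)

Vacating (0,1). Empty cells in order:
  (0,3): 0/2 same-type → still unsatisfied.
  (0,4): 0/2 same-type → still unsatisfied.
  (2,2): 2/3 same-type → satisfied — stop here.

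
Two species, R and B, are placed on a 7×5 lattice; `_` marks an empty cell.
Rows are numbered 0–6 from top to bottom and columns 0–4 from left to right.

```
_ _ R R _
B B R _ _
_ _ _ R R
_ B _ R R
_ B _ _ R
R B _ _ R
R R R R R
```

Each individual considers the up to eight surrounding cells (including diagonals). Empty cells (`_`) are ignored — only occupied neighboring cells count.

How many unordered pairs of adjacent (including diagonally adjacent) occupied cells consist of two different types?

7

Scan each occupied cell's neighbors to the right and below (and the two forward diagonals) so each pair is counted once.
From row 0: 1 unlike of 4 pairs (running 1/4).
From row 1: 1 unlike of 3 pairs (running 2/7).
From row 2: 0 unlike of 5 pairs (running 2/12).
From row 3: 0 unlike of 4 pairs (running 2/16).
From row 4: 1 unlike of 3 pairs (running 3/19).
From row 5: 4 unlike of 8 pairs (running 7/27).
From row 6: 0 unlike of 4 pairs (running 7/31).
Total adjacent occupied pairs: 31; unlike-type pairs: 7.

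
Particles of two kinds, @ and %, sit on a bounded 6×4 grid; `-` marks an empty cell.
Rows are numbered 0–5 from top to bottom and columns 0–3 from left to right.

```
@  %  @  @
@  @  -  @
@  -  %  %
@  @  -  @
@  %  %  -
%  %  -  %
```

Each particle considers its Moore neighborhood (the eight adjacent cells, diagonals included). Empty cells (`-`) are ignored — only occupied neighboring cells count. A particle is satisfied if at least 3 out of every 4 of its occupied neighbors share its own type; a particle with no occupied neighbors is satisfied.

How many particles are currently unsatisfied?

(0,0)@ 2/3 not
(0,1)% 0/4 not
(0,2)@ 3/4 satisfied
(0,3)@ 2/2 satisfied
(1,0)@ 3/4 satisfied
(1,1)@ 4/6 not
(1,3)@ 2/4 not
(2,0)@ 4/4 satisfied
(2,2)% 1/5 not
(2,3)% 1/3 not
(3,0)@ 3/4 satisfied
(3,1)@ 3/6 not
(3,3)@ 0/3 not
(4,0)@ 2/5 not
(4,1)% 3/6 not
(4,2)% 3/5 not
(5,0)% 2/3 not
(5,1)% 3/4 satisfied
(5,3)% 1/1 satisfied
Unsatisfied: (0,0), (0,1), (1,1), (1,3), (2,2), (2,3), (3,1), (3,3), (4,0), (4,1), (4,2), (5,0) — 12 in total.

12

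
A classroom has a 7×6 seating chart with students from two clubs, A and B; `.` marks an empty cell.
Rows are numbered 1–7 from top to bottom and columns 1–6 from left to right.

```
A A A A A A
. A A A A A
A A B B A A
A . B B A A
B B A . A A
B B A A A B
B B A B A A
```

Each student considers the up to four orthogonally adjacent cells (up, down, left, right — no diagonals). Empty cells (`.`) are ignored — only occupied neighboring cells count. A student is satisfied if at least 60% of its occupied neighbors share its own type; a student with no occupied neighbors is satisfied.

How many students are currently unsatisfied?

(1,1)A 1/1 satisfied
(1,2)A 3/3 satisfied
(1,3)A 3/3 satisfied
(1,4)A 3/3 satisfied
(1,5)A 3/3 satisfied
(1,6)A 2/2 satisfied
(2,2)A 3/3 satisfied
(2,3)A 3/4 satisfied
(2,4)A 3/4 satisfied
(2,5)A 4/4 satisfied
(2,6)A 3/3 satisfied
(3,1)A 2/2 satisfied
(3,2)A 2/3 satisfied
(3,3)B 2/4 not
(3,4)B 2/4 not
(3,5)A 3/4 satisfied
(3,6)A 3/3 satisfied
(4,1)A 1/2 not
(4,3)B 2/3 satisfied
(4,4)B 2/3 satisfied
(4,5)A 3/4 satisfied
(4,6)A 3/3 satisfied
(5,1)B 2/3 satisfied
(5,2)B 2/3 satisfied
(5,3)A 1/3 not
(5,5)A 3/3 satisfied
(5,6)A 2/3 satisfied
(6,1)B 3/3 satisfied
(6,2)B 3/4 satisfied
(6,3)A 3/4 satisfied
(6,4)A 2/3 satisfied
(6,5)A 3/4 satisfied
(6,6)B 0/3 not
(7,1)B 2/2 satisfied
(7,2)B 2/3 satisfied
(7,3)A 1/3 not
(7,4)B 0/3 not
(7,5)A 2/3 satisfied
(7,6)A 1/2 not
Unsatisfied: (3,3), (3,4), (4,1), (5,3), (6,6), (7,3), (7,4), (7,6) — 8 in total.

8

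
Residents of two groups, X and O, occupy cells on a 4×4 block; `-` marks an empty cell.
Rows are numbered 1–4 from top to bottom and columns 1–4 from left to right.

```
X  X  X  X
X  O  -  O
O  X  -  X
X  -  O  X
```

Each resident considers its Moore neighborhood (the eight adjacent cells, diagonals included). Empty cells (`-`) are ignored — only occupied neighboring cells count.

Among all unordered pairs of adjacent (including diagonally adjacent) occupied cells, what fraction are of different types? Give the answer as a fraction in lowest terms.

14/23

Scan each occupied cell's neighbors to the right and below (and the two forward diagonals) so each pair is counted once.
Row 1: X(1,1)–X(1,2)= X(1,1)–X(2,1)= X(1,1)–O(2,2)≠ X(1,2)–X(1,3)= X(1,2)–O(2,2)≠ X(1,2)–X(2,1)= X(1,3)–X(1,4)= X(1,3)–O(2,4)≠ X(1,3)–O(2,2)≠ X(1,4)–O(2,4)≠  → 5/10 unlike.
Row 2: X(2,1)–O(2,2)≠ X(2,1)–O(3,1)≠ X(2,1)–X(3,2)= O(2,2)–X(3,2)≠ O(2,2)–O(3,1)= O(2,4)–X(3,4)≠  → 4/6 unlike.
Row 3: O(3,1)–X(3,2)≠ O(3,1)–X(4,1)≠ X(3,2)–O(4,3)≠ X(3,2)–X(4,1)= X(3,4)–X(4,4)= X(3,4)–O(4,3)≠  → 4/6 unlike.
Row 4: O(4,3)–X(4,4)≠  → 1/1 unlike.
Total adjacent occupied pairs: 23; unlike-type pairs: 14.
14/23 is already in lowest terms.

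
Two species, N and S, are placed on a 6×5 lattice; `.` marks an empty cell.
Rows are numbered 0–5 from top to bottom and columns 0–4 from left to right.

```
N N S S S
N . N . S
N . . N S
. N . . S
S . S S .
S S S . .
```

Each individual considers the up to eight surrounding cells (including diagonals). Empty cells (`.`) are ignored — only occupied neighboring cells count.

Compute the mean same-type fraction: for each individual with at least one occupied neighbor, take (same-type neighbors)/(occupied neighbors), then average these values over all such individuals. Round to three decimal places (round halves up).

Row 0: (0,0)N 2/2 · (0,1)N 3/4 · (0,2)S 1/3 · (0,3)S 3/4 · (0,4)S 2/2
Row 1: (1,0)N 3/3 · (1,2)N 2/4 · (1,4)S 3/4
Row 2: (2,0)N 2/2 · (2,3)N 1/4 · (2,4)S 2/3
Row 3: (3,1)N 1/3 · (3,4)S 2/3
Row 4: (4,0)S 2/3 · (4,2)S 3/4 · (4,3)S 3/3
Row 5: (5,0)S 2/2 · (5,1)S 4/4 · (5,2)S 3/3
Sum over 19 individuals: 2/2 + 3/4 + 1/3 + 3/4 + 2/2 + 3/3 + 2/4 + 3/4 + 2/2 + 1/4 + 2/3 + 1/3 + 2/3 + 2/3 + 3/4 + 3/3 + 2/2 + 4/4 + 3/3 = 173/12; mean = 173/12 ÷ 19 = 173/228 = 0.758771… → 0.759.

0.759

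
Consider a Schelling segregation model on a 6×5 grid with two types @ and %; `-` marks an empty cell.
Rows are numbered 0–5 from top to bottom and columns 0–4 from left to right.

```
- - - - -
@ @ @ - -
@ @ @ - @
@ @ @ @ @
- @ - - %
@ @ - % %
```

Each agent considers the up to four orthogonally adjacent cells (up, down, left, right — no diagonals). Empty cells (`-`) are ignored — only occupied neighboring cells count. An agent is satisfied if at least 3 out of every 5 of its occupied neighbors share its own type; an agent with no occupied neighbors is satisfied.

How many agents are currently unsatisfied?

1

Row 1: (1,0)@ 2/2 ok · (1,1)@ 3/3 ok · (1,2)@ 2/2 ok
Row 2: (2,0)@ 3/3 ok · (2,1)@ 4/4 ok · (2,2)@ 3/3 ok · (2,4)@ 1/1 ok
Row 3: (3,0)@ 2/2 ok · (3,1)@ 4/4 ok · (3,2)@ 3/3 ok · (3,3)@ 2/2 ok · (3,4)@ 2/3 ok
Row 4: (4,1)@ 2/2 ok · (4,4)% 1/2 unhappy
Row 5: (5,0)@ 1/1 ok · (5,1)@ 2/2 ok · (5,3)% 1/1 ok · (5,4)% 2/2 ok
Unsatisfied: (4,4) — 1 in total.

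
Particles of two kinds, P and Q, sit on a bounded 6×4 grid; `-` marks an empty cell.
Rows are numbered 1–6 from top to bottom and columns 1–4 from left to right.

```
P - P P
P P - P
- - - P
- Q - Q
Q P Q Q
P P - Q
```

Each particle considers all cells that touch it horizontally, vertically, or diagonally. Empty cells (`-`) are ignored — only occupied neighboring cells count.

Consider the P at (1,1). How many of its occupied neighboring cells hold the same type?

Occupied neighbors of (1,1): (2,1)=P, (2,2)=P.
Same type (P): 2 of 2.

2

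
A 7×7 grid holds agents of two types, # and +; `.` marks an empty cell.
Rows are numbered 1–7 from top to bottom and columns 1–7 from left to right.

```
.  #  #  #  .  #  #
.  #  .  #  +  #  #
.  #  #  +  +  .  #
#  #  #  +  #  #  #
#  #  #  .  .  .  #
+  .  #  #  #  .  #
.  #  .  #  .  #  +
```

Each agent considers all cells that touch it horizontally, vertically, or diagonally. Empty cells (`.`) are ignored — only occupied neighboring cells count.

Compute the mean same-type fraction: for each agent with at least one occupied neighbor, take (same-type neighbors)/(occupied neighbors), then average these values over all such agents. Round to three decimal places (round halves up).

Row 1: (1,2)# 2/2 · (1,3)# 4/4 · (1,4)# 2/3 · (1,6)# 3/4 · (1,7)# 3/3
Row 2: (2,2)# 4/4 · (2,4)# 3/6 · (2,5)+ 2/6 · (2,6)# 4/6 · (2,7)# 4/4
Row 3: (3,2)# 5/5 · (3,3)# 5/7 · (3,4)+ 3/7 · (3,5)+ 3/7 · (3,7)# 4/4
Row 4: (4,1)# 4/4 · (4,2)# 7/7 · (4,3)# 5/7 · (4,4)+ 2/6 · (4,5)# 1/4 · (4,6)# 4/5 · (4,7)# 3/3
Row 5: (5,1)# 3/4 · (5,2)# 6/7 · (5,3)# 5/6 · (5,7)# 3/3
Row 6: (6,1)+ 0/3 · (6,3)# 5/5 · (6,4)# 4/4 · (6,5)# 3/3 · (6,7)# 2/3
Row 7: (7,2)# 1/2 · (7,4)# 3/3 · (7,6)# 2/3 · (7,7)+ 0/2
Sum over 35 agents: 2/2 + 4/4 + 2/3 + 3/4 + 3/3 + 4/4 + 3/6 + 2/6 + 4/6 + 4/4 + 5/5 + 5/7 + 3/7 + 3/7 + 4/4 + 4/4 + 7/7 + 5/7 + 2/6 + 1/4 + 4/5 + 3/3 + 3/4 + 6/7 + 5/6 + 3/3 + 0/3 + 5/5 + 4/4 + 3/3 + 2/3 + 1/2 + 3/3 + 2/3 + 0/2 = 10861/420; mean = 10861/420 ÷ 35 = 10861/14700 = 0.738843… → 0.739.

0.739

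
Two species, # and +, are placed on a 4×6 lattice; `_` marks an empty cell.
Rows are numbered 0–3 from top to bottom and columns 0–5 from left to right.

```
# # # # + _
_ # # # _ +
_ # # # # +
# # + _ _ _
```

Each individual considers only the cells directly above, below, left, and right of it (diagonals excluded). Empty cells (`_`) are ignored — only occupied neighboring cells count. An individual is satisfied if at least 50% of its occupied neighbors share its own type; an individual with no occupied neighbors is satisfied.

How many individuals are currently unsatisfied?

2

(0,0)# 1/1 ✓
(0,1)# 3/3 ✓
(0,2)# 3/3 ✓
(0,3)# 2/3 ✓
(0,4)+ 0/1 ✗
(1,1)# 3/3 ✓
(1,2)# 4/4 ✓
(1,3)# 3/3 ✓
(1,5)+ 1/1 ✓
(2,1)# 3/3 ✓
(2,2)# 3/4 ✓
(2,3)# 3/3 ✓
(2,4)# 1/2 ✓
(2,5)+ 1/2 ✓
(3,0)# 1/1 ✓
(3,1)# 2/3 ✓
(3,2)+ 0/2 ✗
Unsatisfied: (0,4), (3,2) — 2 in total.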